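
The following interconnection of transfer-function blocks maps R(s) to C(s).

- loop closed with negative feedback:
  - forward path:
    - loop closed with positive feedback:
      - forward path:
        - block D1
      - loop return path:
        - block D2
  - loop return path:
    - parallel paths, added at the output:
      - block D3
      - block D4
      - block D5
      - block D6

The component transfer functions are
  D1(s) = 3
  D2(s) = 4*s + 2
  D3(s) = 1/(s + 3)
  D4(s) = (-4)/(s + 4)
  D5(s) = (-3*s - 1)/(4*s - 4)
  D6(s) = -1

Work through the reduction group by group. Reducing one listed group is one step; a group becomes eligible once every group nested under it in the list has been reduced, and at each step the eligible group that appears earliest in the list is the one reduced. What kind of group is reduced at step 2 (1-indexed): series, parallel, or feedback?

Reducing step by step:

Step 1. apply the feedback formula to D1, D2
Step 2. sum the parallel branches D3, D4, D5, D6
Step 3. reduce the feedback loop with forward [D1/(1-D1*D2)] and return (D3+D4+D5+D6)
Step 2: parallel.

Answer: parallel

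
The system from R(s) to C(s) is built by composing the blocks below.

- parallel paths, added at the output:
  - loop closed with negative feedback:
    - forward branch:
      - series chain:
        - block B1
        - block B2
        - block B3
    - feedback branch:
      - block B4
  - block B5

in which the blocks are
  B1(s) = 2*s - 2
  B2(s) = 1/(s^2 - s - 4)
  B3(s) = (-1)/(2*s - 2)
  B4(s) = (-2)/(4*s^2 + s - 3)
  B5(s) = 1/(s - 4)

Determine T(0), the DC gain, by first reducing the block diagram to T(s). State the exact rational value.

First reduce the diagram to T(s).

Step 1 - multiply B1, B2, B3 (series), giving (-1)/(s^2 - s - 4)
Step 2 - apply the feedback formula to (B1*B2*B3), B4, giving (-4*s^2 - s + 3)/(4*s^4 - 3*s^3 - 20*s^2 - s + 14)
Step 3 - sum the parallel branches [(B1*B2*B3)/(1+(B1*B2*B3)*B4)], B5, giving (4*s^4 - 7*s^3 - 5*s^2 + 6*s + 2)/(4*s^5 - 19*s^4 - 8*s^3 + 79*s^2 + 18*s - 56)
The step-3 result is T(s). Setting s = 0: T(0) = 2/(-56) = -1/28.

Answer: -1/28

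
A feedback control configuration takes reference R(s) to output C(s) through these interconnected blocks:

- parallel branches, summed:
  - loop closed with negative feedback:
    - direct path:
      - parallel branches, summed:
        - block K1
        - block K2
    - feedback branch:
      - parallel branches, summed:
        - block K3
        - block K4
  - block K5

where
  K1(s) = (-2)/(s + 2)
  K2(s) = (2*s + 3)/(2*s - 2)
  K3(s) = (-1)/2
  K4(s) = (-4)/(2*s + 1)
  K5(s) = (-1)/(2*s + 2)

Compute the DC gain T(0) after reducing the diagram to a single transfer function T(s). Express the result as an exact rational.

Step 1. reduce the parallel group K1, K2 -> (2*s^2 + 3*s + 10)/(2*s^2 + 2*s - 4)
Step 2. sum the parallel branches K3, K4 -> (-2*s - 9)/(4*s + 2)
Step 3. feedback reduction of (K1+K2), (K3+K4) -> (8*s^3 + 16*s^2 + 46*s + 20)/(4*s^3 - 12*s^2 - 59*s - 98)
Step 4. sum the parallel branches [(K1+K2)/(1+(K1+K2)*(K3+K4))], K5 -> (16*s^4 + 44*s^3 + 136*s^2 + 191*s + 138)/(8*s^4 - 16*s^3 - 142*s^2 - 314*s - 196)
DC gain: substitute s = 0 into T(s) from step 4: T(0) = 138/(-196) = -69/98.

Therefore the answer is -69/98.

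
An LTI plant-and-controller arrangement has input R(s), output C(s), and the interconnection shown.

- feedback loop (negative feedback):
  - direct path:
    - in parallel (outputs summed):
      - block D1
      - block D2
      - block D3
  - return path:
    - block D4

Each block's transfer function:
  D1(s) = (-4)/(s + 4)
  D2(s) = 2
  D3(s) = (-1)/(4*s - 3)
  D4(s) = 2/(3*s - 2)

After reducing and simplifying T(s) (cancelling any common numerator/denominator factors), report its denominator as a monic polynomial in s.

[1] add D1, D2, D3 (parallel) -> (8*s^2 + 9*s - 16)/(4*s^2 + 13*s - 12)
[2] apply the feedback formula to (D1+D2+D3), D4 -> (24*s^3 + 11*s^2 - 66*s + 32)/(12*s^3 + 47*s^2 - 44*s - 8)
No further cancellation is possible in the step-2 result, so that is T(s). Its denominator becomes monic after dividing by the leading coefficient 12.

Answer: s^3 + 47*s^2/12 - 11*s/3 - 2/3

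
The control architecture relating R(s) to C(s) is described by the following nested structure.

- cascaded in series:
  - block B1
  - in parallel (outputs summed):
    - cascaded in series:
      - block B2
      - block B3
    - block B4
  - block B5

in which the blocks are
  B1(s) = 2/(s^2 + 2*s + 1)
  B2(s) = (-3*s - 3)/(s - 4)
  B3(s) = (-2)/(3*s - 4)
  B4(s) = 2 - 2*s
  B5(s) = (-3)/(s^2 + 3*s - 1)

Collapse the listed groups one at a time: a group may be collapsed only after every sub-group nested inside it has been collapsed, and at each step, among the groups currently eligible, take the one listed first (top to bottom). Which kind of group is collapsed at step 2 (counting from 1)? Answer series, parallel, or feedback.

Step 1. series reduction of B2, B3
Step 2. combine (B2*B3), B4 in parallel
Step 3. combine B1, ((B2*B3)+B4), B5 in series
At step 2 the group reduced is parallel.

Therefore the answer is parallel.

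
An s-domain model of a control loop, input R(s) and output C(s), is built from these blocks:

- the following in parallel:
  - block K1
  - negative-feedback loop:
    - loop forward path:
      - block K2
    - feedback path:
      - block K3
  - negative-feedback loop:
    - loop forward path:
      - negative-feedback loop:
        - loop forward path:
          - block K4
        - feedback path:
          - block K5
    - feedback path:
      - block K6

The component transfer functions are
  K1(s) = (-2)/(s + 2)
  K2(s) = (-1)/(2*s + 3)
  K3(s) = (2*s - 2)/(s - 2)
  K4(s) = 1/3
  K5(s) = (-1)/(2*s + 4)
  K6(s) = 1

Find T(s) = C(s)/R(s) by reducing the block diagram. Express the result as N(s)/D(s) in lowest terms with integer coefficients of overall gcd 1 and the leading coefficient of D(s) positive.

Reducing step by step:

1. reduce the feedback loop with forward K2 and return K3: (2 - s)/(2*s^2 - 3*s - 4)
2. reduce the feedback loop with forward K4 and return K5: (2*s + 4)/(6*s + 11)
3. collapse the loop ([K4/(1+K4*K5)] forward, K6 return): (2*s + 4)/(8*s + 15)
4. sum the parallel branches K1, [K2/(1+K2*K3)], [[K4/(1+K4*K5)]/(1+[K4/(1+K4*K5)]*K6)] - this is the overall T(s), already in the required normalized form

Answer: (4*s^4 - 30*s^3 - 43*s^2 + 130*s + 148)/(16*s^4 + 38*s^3 - 65*s^2 - 214*s - 120)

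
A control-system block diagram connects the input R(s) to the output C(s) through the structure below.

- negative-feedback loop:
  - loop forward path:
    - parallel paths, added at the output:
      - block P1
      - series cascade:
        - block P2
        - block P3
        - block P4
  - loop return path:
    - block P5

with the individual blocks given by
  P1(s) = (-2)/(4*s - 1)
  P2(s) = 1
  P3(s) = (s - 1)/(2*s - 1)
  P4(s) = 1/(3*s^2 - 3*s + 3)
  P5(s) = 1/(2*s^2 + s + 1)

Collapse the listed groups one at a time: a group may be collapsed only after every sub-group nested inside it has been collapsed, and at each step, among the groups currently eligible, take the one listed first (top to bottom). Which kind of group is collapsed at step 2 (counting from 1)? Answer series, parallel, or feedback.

1. series reduction of P2, P3, P4
2. add P1, (P2*P3*P4) (parallel)
3. apply the feedback formula to (P1+(P2*P3*P4)), P5
The group at step 2 is a parallel group.

Therefore the answer is parallel.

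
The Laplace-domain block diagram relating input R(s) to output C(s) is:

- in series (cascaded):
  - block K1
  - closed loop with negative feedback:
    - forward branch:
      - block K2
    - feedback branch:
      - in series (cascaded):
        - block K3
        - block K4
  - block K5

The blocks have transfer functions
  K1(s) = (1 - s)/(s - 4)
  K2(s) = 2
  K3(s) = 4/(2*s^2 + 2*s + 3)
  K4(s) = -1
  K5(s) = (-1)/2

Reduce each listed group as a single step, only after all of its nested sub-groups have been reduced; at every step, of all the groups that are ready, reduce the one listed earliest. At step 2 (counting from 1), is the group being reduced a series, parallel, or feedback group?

Step 1: cascade K3, K4
Step 2: reduce the feedback loop with forward K2 and return (K3*K4)
Step 3: series reduction of K1, [K2/(1+K2*(K3*K4))], K5
The group at step 2 is a feedback group.

Therefore the answer is feedback.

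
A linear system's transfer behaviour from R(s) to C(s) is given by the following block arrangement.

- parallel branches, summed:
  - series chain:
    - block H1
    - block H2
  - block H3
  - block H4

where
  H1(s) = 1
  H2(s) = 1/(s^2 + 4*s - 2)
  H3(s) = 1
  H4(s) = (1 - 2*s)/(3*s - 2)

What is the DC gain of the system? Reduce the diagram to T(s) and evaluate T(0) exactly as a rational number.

Reducing step by step:

Step 1 - multiply H1, H2 (series), giving 1/(s^2 + 4*s - 2)
Step 2 - combine (H1*H2), H3, H4 in parallel, giving (s^3 + 3*s^2 - 3*s)/(3*s^3 + 10*s^2 - 14*s + 4)
DC gain: substitute s = 0 into T(s) from step 2: T(0) = 0/4 = 0.

Answer: 0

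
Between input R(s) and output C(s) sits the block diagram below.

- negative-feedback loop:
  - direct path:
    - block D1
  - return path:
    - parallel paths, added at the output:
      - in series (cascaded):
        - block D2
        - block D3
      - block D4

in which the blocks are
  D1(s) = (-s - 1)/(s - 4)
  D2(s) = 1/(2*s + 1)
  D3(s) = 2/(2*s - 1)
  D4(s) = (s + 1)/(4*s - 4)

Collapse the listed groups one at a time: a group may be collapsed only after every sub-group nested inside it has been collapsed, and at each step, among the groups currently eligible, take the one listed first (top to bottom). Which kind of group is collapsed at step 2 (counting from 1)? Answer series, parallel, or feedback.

Answer: parallel

Working:
(1) cascade D2, D3
(2) combine (D2*D3), D4 in parallel
(3) apply the feedback formula to D1, ((D2*D3)+D4)
Step 2 collapses a parallel group.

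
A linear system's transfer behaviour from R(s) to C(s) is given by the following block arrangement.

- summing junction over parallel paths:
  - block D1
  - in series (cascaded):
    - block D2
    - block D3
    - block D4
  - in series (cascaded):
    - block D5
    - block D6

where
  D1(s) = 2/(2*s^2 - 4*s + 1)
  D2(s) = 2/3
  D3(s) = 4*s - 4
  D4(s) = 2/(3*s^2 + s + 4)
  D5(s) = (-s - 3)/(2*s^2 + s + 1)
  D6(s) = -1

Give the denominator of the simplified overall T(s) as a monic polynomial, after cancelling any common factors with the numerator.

The answer is s^6 - 7*s^5/6 + 5*s^4/6 - 11*s^3/4 - 11*s/12 + 1/3.

Reasoning:
Step 1. series reduction of D2, D3, D4 = (16*s - 16)/(9*s^2 + 3*s + 12)
Step 2. multiply D5, D6 (series) = (s + 3)/(2*s^2 + s + 1)
Step 3. parallel reduction of D1, (D2*D3*D4), (D5*D6) = (82*s^5 - 100*s^4 + 57*s^3 + 42*s^2 - 29*s + 44)/(36*s^6 - 42*s^5 + 30*s^4 - 99*s^3 - 33*s + 12)
Step 3 gives the fully reduced T(s), with no common factor left to cancel. The denominator's leading coefficient is 36, so divide each of its coefficients by 36 to get the monic form.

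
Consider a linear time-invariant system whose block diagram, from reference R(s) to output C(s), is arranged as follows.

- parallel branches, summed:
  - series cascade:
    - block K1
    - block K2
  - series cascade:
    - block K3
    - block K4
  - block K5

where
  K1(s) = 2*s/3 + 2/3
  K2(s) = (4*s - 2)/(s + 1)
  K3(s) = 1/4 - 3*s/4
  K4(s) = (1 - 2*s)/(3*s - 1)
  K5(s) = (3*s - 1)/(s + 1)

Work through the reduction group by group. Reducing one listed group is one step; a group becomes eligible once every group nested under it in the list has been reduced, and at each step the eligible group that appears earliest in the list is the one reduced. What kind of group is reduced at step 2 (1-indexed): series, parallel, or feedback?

[1] cascade K1, K2
[2] series reduction of K3, K4
[3] add (K1*K2), (K3*K4), K5 (parallel)
Step 2: series.

Final answer: series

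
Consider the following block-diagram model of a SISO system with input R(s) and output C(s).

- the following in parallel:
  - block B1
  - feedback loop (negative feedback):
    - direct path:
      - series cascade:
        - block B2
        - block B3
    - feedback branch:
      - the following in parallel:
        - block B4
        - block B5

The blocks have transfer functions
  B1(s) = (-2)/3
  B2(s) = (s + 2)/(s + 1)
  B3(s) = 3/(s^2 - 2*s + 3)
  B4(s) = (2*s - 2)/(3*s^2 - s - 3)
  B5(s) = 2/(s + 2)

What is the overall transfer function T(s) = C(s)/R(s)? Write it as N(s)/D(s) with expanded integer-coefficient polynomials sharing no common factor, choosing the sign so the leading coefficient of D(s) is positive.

Step 1: multiply B2, B3 (series) = (3*s + 6)/(s^3 - s^2 + s + 3)
Step 2: add B4, B5 (parallel) = (8*s^2 - 10)/(3*s^3 + 5*s^2 - 5*s - 6)
Step 3: reduce the feedback loop with forward (B2*B3) and return (B4+B5) = (9*s^3 + 15*s^2 - 15*s - 18)/(3*s^5 - 4*s^4 + s^3 + 35*s^2 - 6*s - 39)
Step 4: parallel reduction of B1, [(B2*B3)/(1+(B2*B3)*(B4+B5))]; the result is T(s) itself (integer coefficients, no common factor, positive leading denominator coefficient)

Answer: (-6*s^5 + 8*s^4 + 25*s^3 - 25*s^2 - 33*s + 24)/(9*s^5 - 12*s^4 + 3*s^3 + 105*s^2 - 18*s - 117)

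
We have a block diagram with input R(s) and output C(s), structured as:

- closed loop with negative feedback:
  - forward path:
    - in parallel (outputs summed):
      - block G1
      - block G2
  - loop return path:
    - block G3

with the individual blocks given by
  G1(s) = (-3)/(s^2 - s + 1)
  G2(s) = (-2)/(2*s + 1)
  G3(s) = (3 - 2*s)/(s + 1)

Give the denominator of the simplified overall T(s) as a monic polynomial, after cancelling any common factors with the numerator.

Step 1. add G1, G2 (parallel) -> (-2*s^2 - 4*s - 5)/(2*s^3 - s^2 + s + 1)
Step 2. collapse the loop ((G1+G2) forward, G3 return) -> (-2*s^3 - 6*s^2 - 9*s - 5)/(2*s^4 + 5*s^3 + 2*s^2 - 14)
That last expression is T(s), already simplified. Scaling its denominator by 1/2 (the reciprocal of the leading coefficient) yields the monic denominator.

Hence the answer: s^4 + 5*s^3/2 + s^2 - 7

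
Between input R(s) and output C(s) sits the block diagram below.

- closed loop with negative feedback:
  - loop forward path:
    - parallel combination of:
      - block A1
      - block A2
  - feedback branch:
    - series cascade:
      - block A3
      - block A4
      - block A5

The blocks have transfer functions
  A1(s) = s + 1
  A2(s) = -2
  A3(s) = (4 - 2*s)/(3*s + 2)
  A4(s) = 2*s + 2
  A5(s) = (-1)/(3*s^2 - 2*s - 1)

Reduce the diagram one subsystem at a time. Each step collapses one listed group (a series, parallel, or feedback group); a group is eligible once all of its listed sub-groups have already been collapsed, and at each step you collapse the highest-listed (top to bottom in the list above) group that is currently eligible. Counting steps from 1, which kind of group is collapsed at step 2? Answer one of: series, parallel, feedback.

The answer is series.

Reasoning:
(1) combine A1, A2 in parallel
(2) cascade A3, A4, A5
(3) reduce the feedback loop with forward (A1+A2) and return (A3*A4*A5)
So the answer for step 2 is series.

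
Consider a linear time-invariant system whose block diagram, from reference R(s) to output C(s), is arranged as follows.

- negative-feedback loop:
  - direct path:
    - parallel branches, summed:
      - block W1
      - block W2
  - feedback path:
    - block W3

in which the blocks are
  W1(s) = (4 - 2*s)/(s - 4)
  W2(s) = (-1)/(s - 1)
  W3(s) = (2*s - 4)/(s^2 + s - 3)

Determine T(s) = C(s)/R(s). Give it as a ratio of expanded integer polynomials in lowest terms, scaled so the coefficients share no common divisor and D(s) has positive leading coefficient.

Answer: (-2*s^4 + 3*s^3 + 11*s^2 - 15*s)/(s^4 - 8*s^3 + 14*s^2 - s - 12)

Working:
Step 1: reduce the parallel group W1, W2 gives (-2*s^2 + 5*s)/(s^2 - 5*s + 4)
Step 2: apply the feedback formula to (W1+W2), W3, which is the overall transfer function T(s) = C(s)/R(s) in lowest terms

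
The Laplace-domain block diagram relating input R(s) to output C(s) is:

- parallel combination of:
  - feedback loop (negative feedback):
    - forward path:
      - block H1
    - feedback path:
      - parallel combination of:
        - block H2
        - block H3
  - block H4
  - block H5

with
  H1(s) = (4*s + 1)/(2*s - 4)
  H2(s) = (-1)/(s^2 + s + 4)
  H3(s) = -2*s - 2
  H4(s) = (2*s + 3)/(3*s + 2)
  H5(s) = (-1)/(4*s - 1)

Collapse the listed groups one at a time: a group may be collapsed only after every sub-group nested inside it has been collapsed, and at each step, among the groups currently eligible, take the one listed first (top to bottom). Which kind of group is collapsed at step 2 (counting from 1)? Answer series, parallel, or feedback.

[1] combine H2, H3 in parallel
[2] apply the feedback formula to H1, (H2+H3)
[3] reduce the parallel group [H1/(1+H1*(H2+H3))], H4, H5
So the answer for step 2 is feedback.

Answer: feedback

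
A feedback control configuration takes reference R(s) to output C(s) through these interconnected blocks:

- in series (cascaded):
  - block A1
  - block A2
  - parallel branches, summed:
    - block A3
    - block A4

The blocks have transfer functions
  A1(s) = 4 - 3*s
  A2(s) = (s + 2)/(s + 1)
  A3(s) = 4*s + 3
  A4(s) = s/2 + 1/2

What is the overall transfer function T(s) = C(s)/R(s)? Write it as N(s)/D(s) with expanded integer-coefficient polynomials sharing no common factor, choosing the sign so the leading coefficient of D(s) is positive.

[1] add A3, A4 (parallel); result 9*s/2 + 7/2
[2] combine A1, A2, (A3+A4) in series, giving the overall T(s)

Therefore the answer is (-27*s^3 - 39*s^2 + 58*s + 56)/(2*s + 2).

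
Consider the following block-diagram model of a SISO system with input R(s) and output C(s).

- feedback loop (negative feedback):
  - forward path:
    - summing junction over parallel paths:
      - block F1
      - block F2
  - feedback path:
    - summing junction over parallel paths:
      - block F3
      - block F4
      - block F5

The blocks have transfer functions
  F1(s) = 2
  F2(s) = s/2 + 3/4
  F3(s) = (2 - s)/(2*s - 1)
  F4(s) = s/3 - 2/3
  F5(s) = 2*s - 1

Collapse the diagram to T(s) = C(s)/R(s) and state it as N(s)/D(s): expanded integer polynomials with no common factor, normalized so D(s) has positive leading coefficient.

Step 1: sum the parallel branches F1, F2 gives s/2 + 11/4
Step 2: parallel reduction of F3, F4, F5 gives (14*s^2 - 20*s + 11)/(6*s - 3)
Step 3: reduce the feedback loop with forward (F1+F2) and return (F3+F4+F5): this yields T(s), and no further normalization is needed

Hence the answer: (12*s^2 + 60*s - 33)/(28*s^3 + 114*s^2 - 174*s + 109)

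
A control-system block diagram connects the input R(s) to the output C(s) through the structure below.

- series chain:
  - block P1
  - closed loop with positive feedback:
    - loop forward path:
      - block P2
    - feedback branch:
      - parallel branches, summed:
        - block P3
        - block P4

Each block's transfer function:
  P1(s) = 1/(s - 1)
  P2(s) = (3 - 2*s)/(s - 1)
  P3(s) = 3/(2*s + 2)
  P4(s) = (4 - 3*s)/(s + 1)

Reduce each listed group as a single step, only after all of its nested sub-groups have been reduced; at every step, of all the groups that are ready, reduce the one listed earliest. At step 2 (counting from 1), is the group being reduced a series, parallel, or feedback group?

The answer is feedback.

Reasoning:
[1] reduce the parallel group P3, P4
[2] collapse the loop (P2 forward, (P3+P4) return)
[3] reduce the series chain P1, [P2/(1-P2*(P3+P4))]
At step 2 the group reduced is feedback.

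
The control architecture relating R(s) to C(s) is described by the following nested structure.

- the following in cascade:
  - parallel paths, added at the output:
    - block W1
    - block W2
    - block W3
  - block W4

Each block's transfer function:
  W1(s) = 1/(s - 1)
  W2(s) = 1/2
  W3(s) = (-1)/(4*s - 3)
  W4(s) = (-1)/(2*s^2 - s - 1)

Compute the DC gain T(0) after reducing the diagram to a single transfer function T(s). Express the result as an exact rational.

(1) sum the parallel branches W1, W2, W3 gives (4*s^2 - s - 1)/(8*s^2 - 14*s + 6)
(2) reduce the series chain (W1+W2+W3), W4 gives (-4*s^2 + s + 1)/(16*s^4 - 36*s^3 + 18*s^2 + 8*s - 6)
Step 2 gives the overall T(s). Then T(0) = 1/(-6) = -1/6.

Answer: -1/6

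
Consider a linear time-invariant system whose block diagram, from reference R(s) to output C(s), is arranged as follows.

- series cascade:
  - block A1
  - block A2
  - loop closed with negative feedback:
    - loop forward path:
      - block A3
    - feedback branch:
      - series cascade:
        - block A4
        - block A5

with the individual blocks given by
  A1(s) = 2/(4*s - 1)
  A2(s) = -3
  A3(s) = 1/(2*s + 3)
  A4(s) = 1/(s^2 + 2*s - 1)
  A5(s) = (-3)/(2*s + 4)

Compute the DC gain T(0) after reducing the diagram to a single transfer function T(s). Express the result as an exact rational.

[1] cascade A4, A5 -> (-3)/(2*s^3 + 8*s^2 + 6*s - 4)
[2] close the feedback loop around A3, (A4*A5) -> (2*s^3 + 8*s^2 + 6*s - 4)/(4*s^4 + 22*s^3 + 36*s^2 + 10*s - 15)
[3] cascade A1, A2, [A3/(1+A3*(A4*A5))] -> (-12*s^3 - 48*s^2 - 36*s + 24)/(16*s^5 + 84*s^4 + 122*s^3 + 4*s^2 - 70*s + 15)
Step 3 gives the overall T(s). Then T(0) = 24/15 = 8/5.

Hence the answer: 8/5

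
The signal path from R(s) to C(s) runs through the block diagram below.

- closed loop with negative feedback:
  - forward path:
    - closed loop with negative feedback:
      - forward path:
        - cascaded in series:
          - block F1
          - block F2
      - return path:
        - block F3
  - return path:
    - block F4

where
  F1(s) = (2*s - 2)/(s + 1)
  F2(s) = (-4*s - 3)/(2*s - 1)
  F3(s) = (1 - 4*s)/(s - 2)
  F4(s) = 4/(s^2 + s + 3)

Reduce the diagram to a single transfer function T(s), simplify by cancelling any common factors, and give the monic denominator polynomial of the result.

The answer is s^5 + 15*s^4/34 + 13*s^3/17 - s^2/17 - 59*s/34 - 12/17.

Reasoning:
[1] multiply F1, F2 (series): (-8*s^2 + 2*s + 6)/(2*s^2 + s - 1)
[2] close the feedback loop around (F1*F2), F3: (-8*s^3 + 18*s^2 + 2*s - 12)/(34*s^3 - 19*s^2 - 25*s + 8)
[3] close the feedback loop around [(F1*F2)/(1+(F1*F2)*F3)], F4: (-8*s^5 + 10*s^4 - 4*s^3 + 44*s^2 - 6*s - 36)/(34*s^5 + 15*s^4 + 26*s^3 - 2*s^2 - 59*s - 24)
Step 3 gives the fully reduced T(s), with no common factor left to cancel. The denominator's leading coefficient is 34, so divide each of its coefficients by 34 to get the monic form.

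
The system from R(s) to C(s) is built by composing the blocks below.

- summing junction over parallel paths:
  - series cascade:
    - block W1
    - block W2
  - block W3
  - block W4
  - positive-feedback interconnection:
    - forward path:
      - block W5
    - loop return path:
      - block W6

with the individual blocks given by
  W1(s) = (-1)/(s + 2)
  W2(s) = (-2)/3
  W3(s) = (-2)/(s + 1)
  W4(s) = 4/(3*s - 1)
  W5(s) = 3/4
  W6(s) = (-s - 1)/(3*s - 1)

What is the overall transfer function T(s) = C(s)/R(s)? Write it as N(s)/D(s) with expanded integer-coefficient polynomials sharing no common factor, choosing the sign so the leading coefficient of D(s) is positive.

Reducing step by step:

(1) combine W1, W2 in series; result 2/(3*s + 6)
(2) close the feedback loop around W5, W6; result (9*s - 3)/(15*s - 1)
(3) parallel reduction of (W1*W2), W3, W4, [W5/(1-W5*W6)]: this yields T(s), and no further normalization is needed

Answer: (81*s^4 + 189*s^3 + 159*s^2 + 419*s - 16)/(135*s^4 + 351*s^3 + 111*s^2 - 99*s + 6)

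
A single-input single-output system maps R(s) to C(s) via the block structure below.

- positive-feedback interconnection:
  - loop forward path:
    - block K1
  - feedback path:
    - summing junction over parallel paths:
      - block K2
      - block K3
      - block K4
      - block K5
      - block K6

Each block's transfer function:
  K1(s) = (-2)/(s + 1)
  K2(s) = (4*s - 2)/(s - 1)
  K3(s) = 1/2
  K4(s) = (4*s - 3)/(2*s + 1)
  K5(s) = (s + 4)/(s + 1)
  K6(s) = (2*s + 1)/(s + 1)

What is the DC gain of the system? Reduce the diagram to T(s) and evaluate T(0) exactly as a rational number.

The answer is -1/5.

Reasoning:
Step 1: sum the parallel branches K2, K3, K4, K5, K6: (38*s^3 + 25*s^2 - 30*s - 9)/(4*s^3 + 2*s^2 - 4*s - 2)
Step 2: apply the feedback formula to K1, (K2+K3+K4+K5+K6): (-4*s^3 - 2*s^2 + 4*s + 2)/(2*s^4 + 41*s^3 + 24*s^2 - 33*s - 10)
DC gain: substitute s = 0 into T(s) from step 2: T(0) = 2/(-10) = -1/5.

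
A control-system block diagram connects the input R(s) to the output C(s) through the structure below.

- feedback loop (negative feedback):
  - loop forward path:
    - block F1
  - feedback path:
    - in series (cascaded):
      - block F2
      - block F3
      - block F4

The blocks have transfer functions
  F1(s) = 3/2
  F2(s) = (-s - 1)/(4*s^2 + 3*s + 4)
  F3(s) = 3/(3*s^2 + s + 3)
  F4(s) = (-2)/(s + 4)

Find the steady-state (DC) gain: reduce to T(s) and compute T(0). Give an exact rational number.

Step 1. combine F2, F3, F4 in series: (6*s + 6)/(12*s^5 + 61*s^4 + 79*s^3 + 121*s^2 + 64*s + 48)
Step 2. collapse the loop (F1 forward, (F2*F3*F4) return): (36*s^5 + 183*s^4 + 237*s^3 + 363*s^2 + 192*s + 144)/(24*s^5 + 122*s^4 + 158*s^3 + 242*s^2 + 146*s + 114)
DC gain: substitute s = 0 into T(s) from step 2: T(0) = 144/114 = 24/19.

Therefore the answer is 24/19.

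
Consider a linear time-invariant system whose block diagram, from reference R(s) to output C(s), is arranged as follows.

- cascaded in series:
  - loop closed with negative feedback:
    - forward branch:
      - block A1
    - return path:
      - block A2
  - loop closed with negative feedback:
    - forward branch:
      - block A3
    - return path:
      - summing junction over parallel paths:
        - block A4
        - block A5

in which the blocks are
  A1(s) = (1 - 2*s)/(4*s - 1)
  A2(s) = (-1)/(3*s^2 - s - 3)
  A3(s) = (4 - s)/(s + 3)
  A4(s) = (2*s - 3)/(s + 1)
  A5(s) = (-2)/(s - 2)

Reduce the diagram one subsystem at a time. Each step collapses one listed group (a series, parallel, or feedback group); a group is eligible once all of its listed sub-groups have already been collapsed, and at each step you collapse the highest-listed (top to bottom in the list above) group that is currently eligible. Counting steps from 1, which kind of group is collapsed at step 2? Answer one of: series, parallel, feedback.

(1) feedback reduction of A1, A2
(2) combine A4, A5 in parallel
(3) collapse the loop (A3 forward, (A4+A5) return)
(4) series reduction of [A1/(1+A1*A2)], [A3/(1+A3*(A4+A5))]
Step 2 collapses a parallel group.

Therefore the answer is parallel.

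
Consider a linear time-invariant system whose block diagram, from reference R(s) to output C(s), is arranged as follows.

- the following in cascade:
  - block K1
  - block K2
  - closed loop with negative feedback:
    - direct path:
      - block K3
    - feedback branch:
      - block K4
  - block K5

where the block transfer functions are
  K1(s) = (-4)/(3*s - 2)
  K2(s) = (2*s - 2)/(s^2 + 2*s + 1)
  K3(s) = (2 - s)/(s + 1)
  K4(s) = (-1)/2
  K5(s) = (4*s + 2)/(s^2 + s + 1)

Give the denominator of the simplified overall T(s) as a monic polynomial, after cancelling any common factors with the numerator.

First reduce the diagram to T(s).

(1) close the feedback loop around K3, K4 = (4 - 2*s)/(3*s)
(2) reduce the series chain K1, K2, [K3/(1+K3*K4)], K5 = (64*s^3 - 160*s^2 + 32*s + 64)/(9*s^6 + 21*s^5 + 18*s^4 + 3*s^3 - 9*s^2 - 6*s)
The result of step 2 is T(s) in lowest terms. Its denominator has leading coefficient 9; dividing the denominator through by 9 makes it monic.

Answer: s^6 + 7*s^5/3 + 2*s^4 + s^3/3 - s^2 - 2*s/3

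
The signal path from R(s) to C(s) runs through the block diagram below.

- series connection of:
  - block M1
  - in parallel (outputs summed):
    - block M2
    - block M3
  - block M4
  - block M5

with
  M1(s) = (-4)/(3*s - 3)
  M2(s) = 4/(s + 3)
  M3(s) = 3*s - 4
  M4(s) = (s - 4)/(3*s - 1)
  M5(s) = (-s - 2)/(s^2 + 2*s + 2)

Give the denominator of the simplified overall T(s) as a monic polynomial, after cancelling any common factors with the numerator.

Reducing step by step:

Step 1 - parallel reduction of M2, M3 = (3*s^2 + 5*s - 8)/(s + 3)
Step 2 - combine M1, (M2+M3), M4, M5 in series = (12*s^3 + 8*s^2 - 160*s - 256)/(9*s^4 + 42*s^3 + 57*s^2 + 30*s - 18)
T(s) is the step-2 result (common factors already cancelled). Leading coefficient of the denominator: 9. Divide through by 9 for the monic polynomial.

Answer: s^4 + 14*s^3/3 + 19*s^2/3 + 10*s/3 - 2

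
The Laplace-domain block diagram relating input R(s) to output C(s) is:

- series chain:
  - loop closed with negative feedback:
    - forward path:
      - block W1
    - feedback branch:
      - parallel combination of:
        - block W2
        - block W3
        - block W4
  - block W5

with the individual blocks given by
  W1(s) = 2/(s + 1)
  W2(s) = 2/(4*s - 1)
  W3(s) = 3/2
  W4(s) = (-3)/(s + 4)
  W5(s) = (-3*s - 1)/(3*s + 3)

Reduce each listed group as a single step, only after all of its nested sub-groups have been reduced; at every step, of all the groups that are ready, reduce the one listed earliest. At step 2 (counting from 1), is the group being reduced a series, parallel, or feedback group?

Reducing step by step:

Step 1. reduce the parallel group W2, W3, W4
Step 2. apply the feedback formula to W1, (W2+W3+W4)
Step 3. cascade [W1/(1+W1*(W2+W3+W4))], W5
At step 2 the group reduced is feedback.

Answer: feedback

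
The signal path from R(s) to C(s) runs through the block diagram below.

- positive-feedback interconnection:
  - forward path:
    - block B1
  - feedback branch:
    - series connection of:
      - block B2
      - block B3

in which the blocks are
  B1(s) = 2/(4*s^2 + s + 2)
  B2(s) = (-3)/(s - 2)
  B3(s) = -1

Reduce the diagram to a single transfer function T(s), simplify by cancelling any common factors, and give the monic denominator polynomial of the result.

The answer is s^3 - 7*s^2/4 - 5/2.

Reasoning:
Step 1. multiply B2, B3 (series); result 3/(s - 2)
Step 2. apply the feedback formula to B1, (B2*B3); result (2*s - 4)/(4*s^3 - 7*s^2 - 10)
That last expression is T(s), already simplified. Scaling its denominator by 1/4 (the reciprocal of the leading coefficient) yields the monic denominator.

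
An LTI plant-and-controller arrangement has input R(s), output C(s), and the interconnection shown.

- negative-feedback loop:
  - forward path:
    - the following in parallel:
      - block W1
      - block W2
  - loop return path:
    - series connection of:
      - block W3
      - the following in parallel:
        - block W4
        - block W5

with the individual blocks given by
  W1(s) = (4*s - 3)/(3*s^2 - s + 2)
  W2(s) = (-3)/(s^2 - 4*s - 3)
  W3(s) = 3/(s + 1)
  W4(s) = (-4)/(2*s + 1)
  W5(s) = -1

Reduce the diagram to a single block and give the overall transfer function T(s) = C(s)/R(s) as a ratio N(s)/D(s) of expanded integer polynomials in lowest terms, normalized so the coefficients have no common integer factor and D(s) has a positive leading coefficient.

[1] combine W1, W2 in parallel -> (4*s^3 - 28*s^2 + 3*s + 3)/(3*s^4 - 13*s^3 - 3*s^2 - 5*s - 6)
[2] reduce the parallel group W4, W5 -> (-2*s - 5)/(2*s + 1)
[3] cascade W3, (W4+W5) -> (-6*s - 15)/(2*s^2 + 3*s + 1)
[4] apply the feedback formula to (W1+W2), (W3*(W4+W5)): this yields T(s), and no further normalization is needed

Therefore the answer is (8*s^5 - 44*s^4 - 74*s^3 - 13*s^2 + 12*s + 3)/(6*s^6 - 17*s^5 - 66*s^4 + 76*s^3 + 372*s^2 - 86*s - 51).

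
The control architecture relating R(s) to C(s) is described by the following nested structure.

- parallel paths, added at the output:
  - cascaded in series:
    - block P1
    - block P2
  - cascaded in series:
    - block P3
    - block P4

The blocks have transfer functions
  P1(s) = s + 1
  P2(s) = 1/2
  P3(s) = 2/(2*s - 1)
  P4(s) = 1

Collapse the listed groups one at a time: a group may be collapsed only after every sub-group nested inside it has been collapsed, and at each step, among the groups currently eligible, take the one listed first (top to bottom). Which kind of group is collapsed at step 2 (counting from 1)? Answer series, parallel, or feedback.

Step 1 - cascade P1, P2
Step 2 - cascade P3, P4
Step 3 - parallel reduction of (P1*P2), (P3*P4)
At step 2 the group reduced is series.

Therefore the answer is series.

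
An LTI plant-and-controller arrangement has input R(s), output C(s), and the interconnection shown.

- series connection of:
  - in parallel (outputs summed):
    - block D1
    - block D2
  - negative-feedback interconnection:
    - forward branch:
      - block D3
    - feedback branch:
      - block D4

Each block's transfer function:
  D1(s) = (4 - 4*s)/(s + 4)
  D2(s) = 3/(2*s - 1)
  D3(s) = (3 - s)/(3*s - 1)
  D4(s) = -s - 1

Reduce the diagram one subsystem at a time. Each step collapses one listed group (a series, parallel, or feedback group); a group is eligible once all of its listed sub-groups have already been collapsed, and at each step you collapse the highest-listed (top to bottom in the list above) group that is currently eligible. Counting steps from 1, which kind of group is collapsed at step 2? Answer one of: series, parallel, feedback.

Answer: feedback

Working:
1. combine D1, D2 in parallel
2. reduce the feedback loop with forward D3 and return D4
3. combine (D1+D2), [D3/(1+D3*D4)] in series
The group at step 2 is a feedback group.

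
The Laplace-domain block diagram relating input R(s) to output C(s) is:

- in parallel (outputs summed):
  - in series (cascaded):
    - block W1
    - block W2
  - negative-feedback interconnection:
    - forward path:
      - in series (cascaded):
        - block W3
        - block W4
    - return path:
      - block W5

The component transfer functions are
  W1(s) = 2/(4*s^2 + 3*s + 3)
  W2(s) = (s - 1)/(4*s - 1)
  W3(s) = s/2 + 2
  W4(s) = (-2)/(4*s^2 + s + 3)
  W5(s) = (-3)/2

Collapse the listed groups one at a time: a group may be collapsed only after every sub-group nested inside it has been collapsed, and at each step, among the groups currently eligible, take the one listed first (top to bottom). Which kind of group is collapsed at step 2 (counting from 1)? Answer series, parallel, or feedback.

[1] reduce the series chain W1, W2
[2] multiply W3, W4 (series)
[3] apply the feedback formula to (W3*W4), W5
[4] reduce the parallel group (W1*W2), [(W3*W4)/(1+(W3*W4)*W5)]
Step 2 collapses a series group.

Final answer: series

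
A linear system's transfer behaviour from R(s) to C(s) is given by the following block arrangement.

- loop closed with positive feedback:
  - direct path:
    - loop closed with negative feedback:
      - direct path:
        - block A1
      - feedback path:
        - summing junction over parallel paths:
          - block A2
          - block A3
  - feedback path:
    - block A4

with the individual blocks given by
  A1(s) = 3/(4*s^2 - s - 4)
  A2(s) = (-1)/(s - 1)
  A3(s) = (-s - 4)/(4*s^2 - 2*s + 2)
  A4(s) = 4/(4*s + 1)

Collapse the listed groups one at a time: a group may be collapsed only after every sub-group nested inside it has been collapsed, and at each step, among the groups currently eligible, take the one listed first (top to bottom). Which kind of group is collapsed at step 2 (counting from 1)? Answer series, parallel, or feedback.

[1] add A2, A3 (parallel)
[2] apply the feedback formula to A1, (A2+A3)
[3] reduce the feedback loop with forward [A1/(1+A1*(A2+A3))] and return A4
At step 2 the group reduced is feedback.

Hence the answer: feedback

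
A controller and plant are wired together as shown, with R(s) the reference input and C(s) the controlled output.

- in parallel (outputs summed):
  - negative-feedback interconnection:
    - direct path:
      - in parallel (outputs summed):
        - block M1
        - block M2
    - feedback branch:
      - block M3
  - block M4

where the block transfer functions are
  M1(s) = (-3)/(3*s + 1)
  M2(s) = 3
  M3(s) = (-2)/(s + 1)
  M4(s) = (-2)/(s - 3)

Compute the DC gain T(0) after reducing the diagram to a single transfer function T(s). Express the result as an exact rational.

Reducing step by step:

Step 1 - add M1, M2 (parallel) -> (9*s)/(3*s + 1)
Step 2 - reduce the feedback loop with forward (M1+M2) and return M3 -> (9*s^2 + 9*s)/(3*s^2 - 14*s + 1)
Step 3 - combine [(M1+M2)/(1+(M1+M2)*M3)], M4 in parallel -> (9*s^3 - 24*s^2 + s - 2)/(3*s^3 - 23*s^2 + 43*s - 3)
That last expression is T(s); at s = 0 only the constant terms survive, so T(0) = -2/(-3) = 2/3.

Answer: 2/3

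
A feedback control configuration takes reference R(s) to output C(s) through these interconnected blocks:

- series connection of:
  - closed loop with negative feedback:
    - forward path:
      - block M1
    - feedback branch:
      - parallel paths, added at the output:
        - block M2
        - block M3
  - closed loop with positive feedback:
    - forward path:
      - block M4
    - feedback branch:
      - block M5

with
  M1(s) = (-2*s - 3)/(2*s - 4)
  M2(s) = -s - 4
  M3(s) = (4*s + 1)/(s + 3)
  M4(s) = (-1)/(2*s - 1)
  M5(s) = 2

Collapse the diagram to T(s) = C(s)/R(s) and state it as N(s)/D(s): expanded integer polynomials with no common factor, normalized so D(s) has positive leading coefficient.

The answer is (2*s^2 + 9*s + 9)/(4*s^4 + 24*s^3 + 77*s^2 + 75*s + 21).

Reasoning:
Step 1: parallel reduction of M2, M3 gives (-s^2 - 3*s - 11)/(s + 3)
Step 2: reduce the feedback loop with forward M1 and return (M2+M3) gives (-2*s^2 - 9*s - 9)/(2*s^3 + 11*s^2 + 33*s + 21)
Step 3: reduce the feedback loop with forward M4 and return M5 gives (-1)/(2*s + 1)
Step 4: series reduction of [M1/(1+M1*(M2+M3))], [M4/(1-M4*M5)], giving the overall T(s)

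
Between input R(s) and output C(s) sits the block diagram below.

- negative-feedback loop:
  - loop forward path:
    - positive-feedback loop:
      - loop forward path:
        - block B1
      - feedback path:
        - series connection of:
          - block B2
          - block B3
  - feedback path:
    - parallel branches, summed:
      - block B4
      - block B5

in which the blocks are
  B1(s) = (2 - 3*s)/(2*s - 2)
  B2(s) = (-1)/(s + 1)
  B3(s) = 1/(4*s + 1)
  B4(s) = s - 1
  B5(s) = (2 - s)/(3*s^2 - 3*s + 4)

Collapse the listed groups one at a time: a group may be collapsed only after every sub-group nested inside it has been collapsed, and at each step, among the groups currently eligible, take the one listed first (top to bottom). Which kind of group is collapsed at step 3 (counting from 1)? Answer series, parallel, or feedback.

(1) series reduction of B2, B3
(2) collapse the loop (B1 forward, (B2*B3) return)
(3) parallel reduction of B4, B5
(4) collapse the loop ([B1/(1-B1*(B2*B3))] forward, (B4+B5) return)
At step 3 the group reduced is parallel.

Hence the answer: parallel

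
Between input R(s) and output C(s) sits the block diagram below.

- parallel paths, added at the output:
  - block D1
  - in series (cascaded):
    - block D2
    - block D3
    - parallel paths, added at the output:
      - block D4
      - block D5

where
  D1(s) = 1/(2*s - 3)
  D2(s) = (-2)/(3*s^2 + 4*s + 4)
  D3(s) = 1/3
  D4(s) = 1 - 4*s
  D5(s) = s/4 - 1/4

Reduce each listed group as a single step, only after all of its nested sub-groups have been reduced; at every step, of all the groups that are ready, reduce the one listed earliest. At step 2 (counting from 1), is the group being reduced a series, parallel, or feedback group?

(1) add D4, D5 (parallel)
(2) series reduction of D2, D3, (D4+D5)
(3) combine D1, (D2*D3*(D4+D5)) in parallel
At step 2 the group reduced is series.

Hence the answer: series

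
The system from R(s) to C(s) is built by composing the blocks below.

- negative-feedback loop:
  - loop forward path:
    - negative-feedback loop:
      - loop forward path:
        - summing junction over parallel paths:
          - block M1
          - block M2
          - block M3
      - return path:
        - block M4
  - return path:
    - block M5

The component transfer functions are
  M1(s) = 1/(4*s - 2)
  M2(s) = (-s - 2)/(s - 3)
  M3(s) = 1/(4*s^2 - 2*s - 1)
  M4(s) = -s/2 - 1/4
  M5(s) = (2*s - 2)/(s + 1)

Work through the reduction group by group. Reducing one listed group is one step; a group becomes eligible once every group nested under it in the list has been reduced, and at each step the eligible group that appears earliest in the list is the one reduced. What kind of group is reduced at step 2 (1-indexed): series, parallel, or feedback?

(1) parallel reduction of M1, M2, M3
(2) close the feedback loop around (M1+M2+M3), M4
(3) apply the feedback formula to [(M1+M2+M3)/(1+(M1+M2+M3)*M4)], M5
So the answer for step 2 is feedback.

Hence the answer: feedback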